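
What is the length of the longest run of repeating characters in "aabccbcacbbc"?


Input: "aabccbcacbbc"
Scanning for longest run:
  Position 1 ('a'): continues run of 'a', length=2
  Position 2 ('b'): new char, reset run to 1
  Position 3 ('c'): new char, reset run to 1
  Position 4 ('c'): continues run of 'c', length=2
  Position 5 ('b'): new char, reset run to 1
  Position 6 ('c'): new char, reset run to 1
  Position 7 ('a'): new char, reset run to 1
  Position 8 ('c'): new char, reset run to 1
  Position 9 ('b'): new char, reset run to 1
  Position 10 ('b'): continues run of 'b', length=2
  Position 11 ('c'): new char, reset run to 1
Longest run: 'a' with length 2

2


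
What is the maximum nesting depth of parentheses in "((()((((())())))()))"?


Input: "((()((((())())))()))"
Tracking depth:
  Position 0 '(': depth becomes 1
  Position 1 '(': depth becomes 2
  Position 2 '(': depth becomes 3
  Position 3 ')': depth becomes 2
  Position 4 '(': depth becomes 3
  Position 5 '(': depth becomes 4
  Position 6 '(': depth becomes 5
  Position 7 '(': depth becomes 6
  Position 8 '(': depth becomes 7
  Position 9 ')': depth becomes 6
  Position 10 ')': depth becomes 5
  Position 11 '(': depth becomes 6
  Position 12 ')': depth becomes 5
  Position 13 ')': depth becomes 4
  Position 14 ')': depth becomes 3
  Position 15 ')': depth becomes 2
  Position 16 '(': depth becomes 3
  Position 17 ')': depth becomes 2
  Position 18 ')': depth becomes 1
  Position 19 ')': depth becomes 0
Maximum depth reached: 7

7


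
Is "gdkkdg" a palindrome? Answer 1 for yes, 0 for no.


Input: gdkkdg
Reversed: gdkkdg
  Compare pos 0 ('g') with pos 5 ('g'): match
  Compare pos 1 ('d') with pos 4 ('d'): match
  Compare pos 2 ('k') with pos 3 ('k'): match
Result: palindrome

1


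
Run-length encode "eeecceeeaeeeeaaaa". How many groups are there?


Input: eeecceeeaeeeeaaaa
Scanning for consecutive runs:
  Group 1: 'e' x 3 (positions 0-2)
  Group 2: 'c' x 2 (positions 3-4)
  Group 3: 'e' x 3 (positions 5-7)
  Group 4: 'a' x 1 (positions 8-8)
  Group 5: 'e' x 4 (positions 9-12)
  Group 6: 'a' x 4 (positions 13-16)
Total groups: 6

6


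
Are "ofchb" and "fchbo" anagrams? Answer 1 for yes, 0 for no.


Strings: "ofchb", "fchbo"
Sorted first:  bcfho
Sorted second: bcfho
Sorted forms match => anagrams

1


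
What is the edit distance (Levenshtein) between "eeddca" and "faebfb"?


Computing edit distance: "eeddca" -> "faebfb"
DP table:
           f    a    e    b    f    b
      0    1    2    3    4    5    6
  e   1    1    2    2    3    4    5
  e   2    2    2    2    3    4    5
  d   3    3    3    3    3    4    5
  d   4    4    4    4    4    4    5
  c   5    5    5    5    5    5    5
  a   6    6    5    6    6    6    6
Edit distance = dp[6][6] = 6

6


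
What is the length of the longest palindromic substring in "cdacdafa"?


Input: "cdacdafa"
Checking substrings for palindromes:
  [5:8] "afa" (len 3) => palindrome
Longest palindromic substring: "afa" with length 3

3


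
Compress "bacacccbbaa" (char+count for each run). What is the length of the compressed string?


Input: bacacccbbaa
Runs:
  'b' x 1 => "b1"
  'a' x 1 => "a1"
  'c' x 1 => "c1"
  'a' x 1 => "a1"
  'c' x 3 => "c3"
  'b' x 2 => "b2"
  'a' x 2 => "a2"
Compressed: "b1a1c1a1c3b2a2"
Compressed length: 14

14


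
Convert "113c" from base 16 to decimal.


Input: "113c" in base 16
Positional expansion:
  Digit '1' (value 1) x 16^3 = 4096
  Digit '1' (value 1) x 16^2 = 256
  Digit '3' (value 3) x 16^1 = 48
  Digit 'c' (value 12) x 16^0 = 12
Sum = 4412

4412


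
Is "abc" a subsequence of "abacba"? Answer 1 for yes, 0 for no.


Check if "abc" is a subsequence of "abacba"
Greedy scan:
  Position 0 ('a'): matches sub[0] = 'a'
  Position 1 ('b'): matches sub[1] = 'b'
  Position 2 ('a'): no match needed
  Position 3 ('c'): matches sub[2] = 'c'
  Position 4 ('b'): no match needed
  Position 5 ('a'): no match needed
All 3 characters matched => is a subsequence

1


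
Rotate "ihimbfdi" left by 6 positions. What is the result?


Input: "ihimbfdi", rotate left by 6
First 6 characters: "ihimbf"
Remaining characters: "di"
Concatenate remaining + first: "di" + "ihimbf" = "diihimbf"

diihimbf


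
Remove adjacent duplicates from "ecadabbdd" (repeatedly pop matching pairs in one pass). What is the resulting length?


Input: ecadabbdd
Stack-based adjacent duplicate removal:
  Read 'e': push. Stack: e
  Read 'c': push. Stack: ec
  Read 'a': push. Stack: eca
  Read 'd': push. Stack: ecad
  Read 'a': push. Stack: ecada
  Read 'b': push. Stack: ecadab
  Read 'b': matches stack top 'b' => pop. Stack: ecada
  Read 'd': push. Stack: ecadad
  Read 'd': matches stack top 'd' => pop. Stack: ecada
Final stack: "ecada" (length 5)

5


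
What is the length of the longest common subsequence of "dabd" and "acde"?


LCS of "dabd" and "acde"
DP table:
           a    c    d    e
      0    0    0    0    0
  d   0    0    0    1    1
  a   0    1    1    1    1
  b   0    1    1    1    1
  d   0    1    1    2    2
LCS length = dp[4][4] = 2

2


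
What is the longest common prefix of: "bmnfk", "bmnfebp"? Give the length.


Words: bmnfk, bmnfebp
  Position 0: all 'b' => match
  Position 1: all 'm' => match
  Position 2: all 'n' => match
  Position 3: all 'f' => match
  Position 4: ('k', 'e') => mismatch, stop
LCP = "bmnf" (length 4)

4


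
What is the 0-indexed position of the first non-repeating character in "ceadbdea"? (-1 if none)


Input: ceadbdea
Character frequencies:
  'a': 2
  'b': 1
  'c': 1
  'd': 2
  'e': 2
Scanning left to right for freq == 1:
  Position 0 ('c'): unique! => answer = 0

0


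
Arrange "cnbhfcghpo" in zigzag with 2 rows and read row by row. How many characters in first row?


Zigzag "cnbhfcghpo" into 2 rows:
Placing characters:
  'c' => row 0
  'n' => row 1
  'b' => row 0
  'h' => row 1
  'f' => row 0
  'c' => row 1
  'g' => row 0
  'h' => row 1
  'p' => row 0
  'o' => row 1
Rows:
  Row 0: "cbfgp"
  Row 1: "nhcho"
First row length: 5

5


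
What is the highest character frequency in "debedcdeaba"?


Input: debedcdeaba
Character counts:
  'a': 2
  'b': 2
  'c': 1
  'd': 3
  'e': 3
Maximum frequency: 3

3


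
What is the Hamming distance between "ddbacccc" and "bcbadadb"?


Comparing "ddbacccc" and "bcbadadb" position by position:
  Position 0: 'd' vs 'b' => differ
  Position 1: 'd' vs 'c' => differ
  Position 2: 'b' vs 'b' => same
  Position 3: 'a' vs 'a' => same
  Position 4: 'c' vs 'd' => differ
  Position 5: 'c' vs 'a' => differ
  Position 6: 'c' vs 'd' => differ
  Position 7: 'c' vs 'b' => differ
Total differences (Hamming distance): 6

6


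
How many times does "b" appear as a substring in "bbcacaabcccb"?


Searching for "b" in "bbcacaabcccb"
Scanning each position:
  Position 0: "b" => MATCH
  Position 1: "b" => MATCH
  Position 2: "c" => no
  Position 3: "a" => no
  Position 4: "c" => no
  Position 5: "a" => no
  Position 6: "a" => no
  Position 7: "b" => MATCH
  Position 8: "c" => no
  Position 9: "c" => no
  Position 10: "c" => no
  Position 11: "b" => MATCH
Total occurrences: 4

4


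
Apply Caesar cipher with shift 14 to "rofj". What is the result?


Caesar cipher: shift "rofj" by 14
  'r' (pos 17) + 14 = pos 5 = 'f'
  'o' (pos 14) + 14 = pos 2 = 'c'
  'f' (pos 5) + 14 = pos 19 = 't'
  'j' (pos 9) + 14 = pos 23 = 'x'
Result: fctx

fctx


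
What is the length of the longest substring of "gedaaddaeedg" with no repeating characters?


Input: "gedaaddaeedg"
Sliding window (track last position of each char):
  Position 0 ('g'): window [0,0] length 1 -- new best
  Position 1 ('e'): window [0,1] length 2 -- new best
  Position 2 ('d'): window [0,2] length 3 -- new best
  Position 3 ('a'): window [0,3] length 4 -- new best
  Position 4 ('a'): repeat (last at 3), move window start to 4
  Position 4 ('a'): window [4,4] length 1
  Position 5 ('d'): window [4,5] length 2
  Position 6 ('d'): repeat (last at 5), move window start to 6
  Position 6 ('d'): window [6,6] length 1
  Position 7 ('a'): window [6,7] length 2
  Position 8 ('e'): window [6,8] length 3
  Position 9 ('e'): repeat (last at 8), move window start to 9
  Position 9 ('e'): window [9,9] length 1
  Position 10 ('d'): window [9,10] length 2
  Position 11 ('g'): window [9,11] length 3
Longest substring with no repeats: "geda" with length 4

4


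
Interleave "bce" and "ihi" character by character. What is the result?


Interleaving "bce" and "ihi":
  Position 0: 'b' from first, 'i' from second => "bi"
  Position 1: 'c' from first, 'h' from second => "ch"
  Position 2: 'e' from first, 'i' from second => "ei"
Result: bichei

bichei


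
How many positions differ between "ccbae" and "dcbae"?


Comparing "ccbae" and "dcbae" position by position:
  Position 0: 'c' vs 'd' => DIFFER
  Position 1: 'c' vs 'c' => same
  Position 2: 'b' vs 'b' => same
  Position 3: 'a' vs 'a' => same
  Position 4: 'e' vs 'e' => same
Positions that differ: 1

1


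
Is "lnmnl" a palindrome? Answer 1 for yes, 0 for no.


Input: lnmnl
Reversed: lnmnl
  Compare pos 0 ('l') with pos 4 ('l'): match
  Compare pos 1 ('n') with pos 3 ('n'): match
Result: palindrome

1


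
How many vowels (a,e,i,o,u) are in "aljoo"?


Input: aljoo
Checking each character:
  'a' at position 0: vowel (running total: 1)
  'l' at position 1: consonant
  'j' at position 2: consonant
  'o' at position 3: vowel (running total: 2)
  'o' at position 4: vowel (running total: 3)
Total vowels: 3

3


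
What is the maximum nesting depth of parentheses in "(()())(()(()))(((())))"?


Input: "(()())(()(()))(((())))"
Tracking depth:
  Position 0 '(': depth becomes 1
  Position 1 '(': depth becomes 2
  Position 2 ')': depth becomes 1
  Position 3 '(': depth becomes 2
  Position 4 ')': depth becomes 1
  Position 5 ')': depth becomes 0
  Position 6 '(': depth becomes 1
  Position 7 '(': depth becomes 2
  Position 8 ')': depth becomes 1
  Position 9 '(': depth becomes 2
  Position 10 '(': depth becomes 3
  Position 11 ')': depth becomes 2
  Position 12 ')': depth becomes 1
  Position 13 ')': depth becomes 0
  Position 14 '(': depth becomes 1
  Position 15 '(': depth becomes 2
  Position 16 '(': depth becomes 3
  Position 17 '(': depth becomes 4
  Position 18 ')': depth becomes 3
  Position 19 ')': depth becomes 2
  Position 20 ')': depth becomes 1
  Position 21 ')': depth becomes 0
Maximum depth reached: 4

4


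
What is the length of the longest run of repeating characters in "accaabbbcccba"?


Input: "accaabbbcccba"
Scanning for longest run:
  Position 1 ('c'): new char, reset run to 1
  Position 2 ('c'): continues run of 'c', length=2
  Position 3 ('a'): new char, reset run to 1
  Position 4 ('a'): continues run of 'a', length=2
  Position 5 ('b'): new char, reset run to 1
  Position 6 ('b'): continues run of 'b', length=2
  Position 7 ('b'): continues run of 'b', length=3
  Position 8 ('c'): new char, reset run to 1
  Position 9 ('c'): continues run of 'c', length=2
  Position 10 ('c'): continues run of 'c', length=3
  Position 11 ('b'): new char, reset run to 1
  Position 12 ('a'): new char, reset run to 1
Longest run: 'b' with length 3

3


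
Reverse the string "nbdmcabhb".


Input: nbdmcabhb
Reading characters right to left:
  Position 8: 'b'
  Position 7: 'h'
  Position 6: 'b'
  Position 5: 'a'
  Position 4: 'c'
  Position 3: 'm'
  Position 2: 'd'
  Position 1: 'b'
  Position 0: 'n'
Reversed: bhbacmdbn

bhbacmdbn


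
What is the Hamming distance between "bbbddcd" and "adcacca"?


Comparing "bbbddcd" and "adcacca" position by position:
  Position 0: 'b' vs 'a' => differ
  Position 1: 'b' vs 'd' => differ
  Position 2: 'b' vs 'c' => differ
  Position 3: 'd' vs 'a' => differ
  Position 4: 'd' vs 'c' => differ
  Position 5: 'c' vs 'c' => same
  Position 6: 'd' vs 'a' => differ
Total differences (Hamming distance): 6

6


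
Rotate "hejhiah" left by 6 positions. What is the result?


Input: "hejhiah", rotate left by 6
First 6 characters: "hejhia"
Remaining characters: "h"
Concatenate remaining + first: "h" + "hejhia" = "hhejhia"

hhejhia


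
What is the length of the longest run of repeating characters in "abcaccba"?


Input: "abcaccba"
Scanning for longest run:
  Position 1 ('b'): new char, reset run to 1
  Position 2 ('c'): new char, reset run to 1
  Position 3 ('a'): new char, reset run to 1
  Position 4 ('c'): new char, reset run to 1
  Position 5 ('c'): continues run of 'c', length=2
  Position 6 ('b'): new char, reset run to 1
  Position 7 ('a'): new char, reset run to 1
Longest run: 'c' with length 2

2


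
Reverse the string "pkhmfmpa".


Input: pkhmfmpa
Reading characters right to left:
  Position 7: 'a'
  Position 6: 'p'
  Position 5: 'm'
  Position 4: 'f'
  Position 3: 'm'
  Position 2: 'h'
  Position 1: 'k'
  Position 0: 'p'
Reversed: apmfmhkp

apmfmhkp


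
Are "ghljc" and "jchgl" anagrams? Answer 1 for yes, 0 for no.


Strings: "ghljc", "jchgl"
Sorted first:  cghjl
Sorted second: cghjl
Sorted forms match => anagrams

1


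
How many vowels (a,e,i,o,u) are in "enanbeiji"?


Input: enanbeiji
Checking each character:
  'e' at position 0: vowel (running total: 1)
  'n' at position 1: consonant
  'a' at position 2: vowel (running total: 2)
  'n' at position 3: consonant
  'b' at position 4: consonant
  'e' at position 5: vowel (running total: 3)
  'i' at position 6: vowel (running total: 4)
  'j' at position 7: consonant
  'i' at position 8: vowel (running total: 5)
Total vowels: 5

5


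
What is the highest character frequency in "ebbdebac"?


Input: ebbdebac
Character counts:
  'a': 1
  'b': 3
  'c': 1
  'd': 1
  'e': 2
Maximum frequency: 3

3


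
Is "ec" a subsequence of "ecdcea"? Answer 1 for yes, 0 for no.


Check if "ec" is a subsequence of "ecdcea"
Greedy scan:
  Position 0 ('e'): matches sub[0] = 'e'
  Position 1 ('c'): matches sub[1] = 'c'
  Position 2 ('d'): no match needed
  Position 3 ('c'): no match needed
  Position 4 ('e'): no match needed
  Position 5 ('a'): no match needed
All 2 characters matched => is a subsequence

1


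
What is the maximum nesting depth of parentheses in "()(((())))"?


Input: "()(((())))"
Tracking depth:
  Position 0 '(': depth becomes 1
  Position 1 ')': depth becomes 0
  Position 2 '(': depth becomes 1
  Position 3 '(': depth becomes 2
  Position 4 '(': depth becomes 3
  Position 5 '(': depth becomes 4
  Position 6 ')': depth becomes 3
  Position 7 ')': depth becomes 2
  Position 8 ')': depth becomes 1
  Position 9 ')': depth becomes 0
Maximum depth reached: 4

4


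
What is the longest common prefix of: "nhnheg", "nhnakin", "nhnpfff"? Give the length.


Words: nhnheg, nhnakin, nhnpfff
  Position 0: all 'n' => match
  Position 1: all 'h' => match
  Position 2: all 'n' => match
  Position 3: ('h', 'a', 'p') => mismatch, stop
LCP = "nhn" (length 3)

3


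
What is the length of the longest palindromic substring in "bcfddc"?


Input: "bcfddc"
Checking substrings for palindromes:
  [3:5] "dd" (len 2) => palindrome
Longest palindromic substring: "dd" with length 2

2


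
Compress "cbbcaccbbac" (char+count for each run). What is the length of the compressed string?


Input: cbbcaccbbac
Runs:
  'c' x 1 => "c1"
  'b' x 2 => "b2"
  'c' x 1 => "c1"
  'a' x 1 => "a1"
  'c' x 2 => "c2"
  'b' x 2 => "b2"
  'a' x 1 => "a1"
  'c' x 1 => "c1"
Compressed: "c1b2c1a1c2b2a1c1"
Compressed length: 16

16


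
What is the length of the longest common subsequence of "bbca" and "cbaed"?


LCS of "bbca" and "cbaed"
DP table:
           c    b    a    e    d
      0    0    0    0    0    0
  b   0    0    1    1    1    1
  b   0    0    1    1    1    1
  c   0    1    1    1    1    1
  a   0    1    1    2    2    2
LCS length = dp[4][5] = 2

2


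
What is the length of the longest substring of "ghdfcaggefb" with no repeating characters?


Input: "ghdfcaggefb"
Sliding window (track last position of each char):
  Position 0 ('g'): window [0,0] length 1 -- new best
  Position 1 ('h'): window [0,1] length 2 -- new best
  Position 2 ('d'): window [0,2] length 3 -- new best
  Position 3 ('f'): window [0,3] length 4 -- new best
  Position 4 ('c'): window [0,4] length 5 -- new best
  Position 5 ('a'): window [0,5] length 6 -- new best
  Position 6 ('g'): repeat (last at 0), move window start to 1
  Position 6 ('g'): window [1,6] length 6
  Position 7 ('g'): repeat (last at 6), move window start to 7
  Position 7 ('g'): window [7,7] length 1
  Position 8 ('e'): window [7,8] length 2
  Position 9 ('f'): window [7,9] length 3
  Position 10 ('b'): window [7,10] length 4
Longest substring with no repeats: "ghdfca" with length 6

6


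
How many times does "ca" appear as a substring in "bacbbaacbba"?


Searching for "ca" in "bacbbaacbba"
Scanning each position:
  Position 0: "ba" => no
  Position 1: "ac" => no
  Position 2: "cb" => no
  Position 3: "bb" => no
  Position 4: "ba" => no
  Position 5: "aa" => no
  Position 6: "ac" => no
  Position 7: "cb" => no
  Position 8: "bb" => no
  Position 9: "ba" => no
Total occurrences: 0

0


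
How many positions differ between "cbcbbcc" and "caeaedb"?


Comparing "cbcbbcc" and "caeaedb" position by position:
  Position 0: 'c' vs 'c' => same
  Position 1: 'b' vs 'a' => DIFFER
  Position 2: 'c' vs 'e' => DIFFER
  Position 3: 'b' vs 'a' => DIFFER
  Position 4: 'b' vs 'e' => DIFFER
  Position 5: 'c' vs 'd' => DIFFER
  Position 6: 'c' vs 'b' => DIFFER
Positions that differ: 6

6


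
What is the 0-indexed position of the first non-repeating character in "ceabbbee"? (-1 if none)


Input: ceabbbee
Character frequencies:
  'a': 1
  'b': 3
  'c': 1
  'e': 3
Scanning left to right for freq == 1:
  Position 0 ('c'): unique! => answer = 0

0


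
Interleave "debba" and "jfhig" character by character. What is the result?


Interleaving "debba" and "jfhig":
  Position 0: 'd' from first, 'j' from second => "dj"
  Position 1: 'e' from first, 'f' from second => "ef"
  Position 2: 'b' from first, 'h' from second => "bh"
  Position 3: 'b' from first, 'i' from second => "bi"
  Position 4: 'a' from first, 'g' from second => "ag"
Result: djefbhbiag

djefbhbiag


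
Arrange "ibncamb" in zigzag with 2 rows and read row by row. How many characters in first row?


Zigzag "ibncamb" into 2 rows:
Placing characters:
  'i' => row 0
  'b' => row 1
  'n' => row 0
  'c' => row 1
  'a' => row 0
  'm' => row 1
  'b' => row 0
Rows:
  Row 0: "inab"
  Row 1: "bcm"
First row length: 4

4


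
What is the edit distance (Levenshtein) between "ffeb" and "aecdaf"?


Computing edit distance: "ffeb" -> "aecdaf"
DP table:
           a    e    c    d    a    f
      0    1    2    3    4    5    6
  f   1    1    2    3    4    5    5
  f   2    2    2    3    4    5    5
  e   3    3    2    3    4    5    6
  b   4    4    3    3    4    5    6
Edit distance = dp[4][6] = 6

6


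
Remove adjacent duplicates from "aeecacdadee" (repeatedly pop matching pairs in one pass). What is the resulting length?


Input: aeecacdadee
Stack-based adjacent duplicate removal:
  Read 'a': push. Stack: a
  Read 'e': push. Stack: ae
  Read 'e': matches stack top 'e' => pop. Stack: a
  Read 'c': push. Stack: ac
  Read 'a': push. Stack: aca
  Read 'c': push. Stack: acac
  Read 'd': push. Stack: acacd
  Read 'a': push. Stack: acacda
  Read 'd': push. Stack: acacdad
  Read 'e': push. Stack: acacdade
  Read 'e': matches stack top 'e' => pop. Stack: acacdad
Final stack: "acacdad" (length 7)

7


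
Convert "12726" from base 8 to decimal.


Input: "12726" in base 8
Positional expansion:
  Digit '1' (value 1) x 8^4 = 4096
  Digit '2' (value 2) x 8^3 = 1024
  Digit '7' (value 7) x 8^2 = 448
  Digit '2' (value 2) x 8^1 = 16
  Digit '6' (value 6) x 8^0 = 6
Sum = 5590

5590


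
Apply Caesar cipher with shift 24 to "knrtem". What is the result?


Caesar cipher: shift "knrtem" by 24
  'k' (pos 10) + 24 = pos 8 = 'i'
  'n' (pos 13) + 24 = pos 11 = 'l'
  'r' (pos 17) + 24 = pos 15 = 'p'
  't' (pos 19) + 24 = pos 17 = 'r'
  'e' (pos 4) + 24 = pos 2 = 'c'
  'm' (pos 12) + 24 = pos 10 = 'k'
Result: ilprck

ilprck


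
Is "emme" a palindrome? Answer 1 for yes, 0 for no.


Input: emme
Reversed: emme
  Compare pos 0 ('e') with pos 3 ('e'): match
  Compare pos 1 ('m') with pos 2 ('m'): match
Result: palindrome

1


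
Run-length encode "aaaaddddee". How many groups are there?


Input: aaaaddddee
Scanning for consecutive runs:
  Group 1: 'a' x 4 (positions 0-3)
  Group 2: 'd' x 4 (positions 4-7)
  Group 3: 'e' x 2 (positions 8-9)
Total groups: 3

3


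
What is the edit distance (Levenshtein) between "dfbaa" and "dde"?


Computing edit distance: "dfbaa" -> "dde"
DP table:
           d    d    e
      0    1    2    3
  d   1    0    1    2
  f   2    1    1    2
  b   3    2    2    2
  a   4    3    3    3
  a   5    4    4    4
Edit distance = dp[5][3] = 4

4


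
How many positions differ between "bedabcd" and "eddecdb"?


Comparing "bedabcd" and "eddecdb" position by position:
  Position 0: 'b' vs 'e' => DIFFER
  Position 1: 'e' vs 'd' => DIFFER
  Position 2: 'd' vs 'd' => same
  Position 3: 'a' vs 'e' => DIFFER
  Position 4: 'b' vs 'c' => DIFFER
  Position 5: 'c' vs 'd' => DIFFER
  Position 6: 'd' vs 'b' => DIFFER
Positions that differ: 6

6


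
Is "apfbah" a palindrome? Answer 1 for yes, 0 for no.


Input: apfbah
Reversed: habfpa
  Compare pos 0 ('a') with pos 5 ('h'): MISMATCH
  Compare pos 1 ('p') with pos 4 ('a'): MISMATCH
  Compare pos 2 ('f') with pos 3 ('b'): MISMATCH
Result: not a palindrome

0


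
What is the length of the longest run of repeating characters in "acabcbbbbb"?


Input: "acabcbbbbb"
Scanning for longest run:
  Position 1 ('c'): new char, reset run to 1
  Position 2 ('a'): new char, reset run to 1
  Position 3 ('b'): new char, reset run to 1
  Position 4 ('c'): new char, reset run to 1
  Position 5 ('b'): new char, reset run to 1
  Position 6 ('b'): continues run of 'b', length=2
  Position 7 ('b'): continues run of 'b', length=3
  Position 8 ('b'): continues run of 'b', length=4
  Position 9 ('b'): continues run of 'b', length=5
Longest run: 'b' with length 5

5


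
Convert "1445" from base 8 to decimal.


Input: "1445" in base 8
Positional expansion:
  Digit '1' (value 1) x 8^3 = 512
  Digit '4' (value 4) x 8^2 = 256
  Digit '4' (value 4) x 8^1 = 32
  Digit '5' (value 5) x 8^0 = 5
Sum = 805

805


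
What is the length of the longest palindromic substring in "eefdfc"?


Input: "eefdfc"
Checking substrings for palindromes:
  [2:5] "fdf" (len 3) => palindrome
  [0:2] "ee" (len 2) => palindrome
Longest palindromic substring: "fdf" with length 3

3


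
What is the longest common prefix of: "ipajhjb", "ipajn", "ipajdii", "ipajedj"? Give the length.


Words: ipajhjb, ipajn, ipajdii, ipajedj
  Position 0: all 'i' => match
  Position 1: all 'p' => match
  Position 2: all 'a' => match
  Position 3: all 'j' => match
  Position 4: ('h', 'n', 'd', 'e') => mismatch, stop
LCP = "ipaj" (length 4)

4


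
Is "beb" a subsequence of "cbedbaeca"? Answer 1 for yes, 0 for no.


Check if "beb" is a subsequence of "cbedbaeca"
Greedy scan:
  Position 0 ('c'): no match needed
  Position 1 ('b'): matches sub[0] = 'b'
  Position 2 ('e'): matches sub[1] = 'e'
  Position 3 ('d'): no match needed
  Position 4 ('b'): matches sub[2] = 'b'
  Position 5 ('a'): no match needed
  Position 6 ('e'): no match needed
  Position 7 ('c'): no match needed
  Position 8 ('a'): no match needed
All 3 characters matched => is a subsequence

1


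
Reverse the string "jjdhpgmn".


Input: jjdhpgmn
Reading characters right to left:
  Position 7: 'n'
  Position 6: 'm'
  Position 5: 'g'
  Position 4: 'p'
  Position 3: 'h'
  Position 2: 'd'
  Position 1: 'j'
  Position 0: 'j'
Reversed: nmgphdjj

nmgphdjj


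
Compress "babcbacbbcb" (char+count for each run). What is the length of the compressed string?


Input: babcbacbbcb
Runs:
  'b' x 1 => "b1"
  'a' x 1 => "a1"
  'b' x 1 => "b1"
  'c' x 1 => "c1"
  'b' x 1 => "b1"
  'a' x 1 => "a1"
  'c' x 1 => "c1"
  'b' x 2 => "b2"
  'c' x 1 => "c1"
  'b' x 1 => "b1"
Compressed: "b1a1b1c1b1a1c1b2c1b1"
Compressed length: 20

20


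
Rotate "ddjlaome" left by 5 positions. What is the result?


Input: "ddjlaome", rotate left by 5
First 5 characters: "ddjla"
Remaining characters: "ome"
Concatenate remaining + first: "ome" + "ddjla" = "omeddjla"

omeddjla


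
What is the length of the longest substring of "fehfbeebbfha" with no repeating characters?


Input: "fehfbeebbfha"
Sliding window (track last position of each char):
  Position 0 ('f'): window [0,0] length 1 -- new best
  Position 1 ('e'): window [0,1] length 2 -- new best
  Position 2 ('h'): window [0,2] length 3 -- new best
  Position 3 ('f'): repeat (last at 0), move window start to 1
  Position 3 ('f'): window [1,3] length 3
  Position 4 ('b'): window [1,4] length 4 -- new best
  Position 5 ('e'): repeat (last at 1), move window start to 2
  Position 5 ('e'): window [2,5] length 4
  Position 6 ('e'): repeat (last at 5), move window start to 6
  Position 6 ('e'): window [6,6] length 1
  Position 7 ('b'): window [6,7] length 2
  Position 8 ('b'): repeat (last at 7), move window start to 8
  Position 8 ('b'): window [8,8] length 1
  Position 9 ('f'): window [8,9] length 2
  Position 10 ('h'): window [8,10] length 3
  Position 11 ('a'): window [8,11] length 4
Longest substring with no repeats: "ehfb" with length 4

4


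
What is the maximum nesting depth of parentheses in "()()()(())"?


Input: "()()()(())"
Tracking depth:
  Position 0 '(': depth becomes 1
  Position 1 ')': depth becomes 0
  Position 2 '(': depth becomes 1
  Position 3 ')': depth becomes 0
  Position 4 '(': depth becomes 1
  Position 5 ')': depth becomes 0
  Position 6 '(': depth becomes 1
  Position 7 '(': depth becomes 2
  Position 8 ')': depth becomes 1
  Position 9 ')': depth becomes 0
Maximum depth reached: 2

2


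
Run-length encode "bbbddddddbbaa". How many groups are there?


Input: bbbddddddbbaa
Scanning for consecutive runs:
  Group 1: 'b' x 3 (positions 0-2)
  Group 2: 'd' x 6 (positions 3-8)
  Group 3: 'b' x 2 (positions 9-10)
  Group 4: 'a' x 2 (positions 11-12)
Total groups: 4

4


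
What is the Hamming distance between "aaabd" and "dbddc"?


Comparing "aaabd" and "dbddc" position by position:
  Position 0: 'a' vs 'd' => differ
  Position 1: 'a' vs 'b' => differ
  Position 2: 'a' vs 'd' => differ
  Position 3: 'b' vs 'd' => differ
  Position 4: 'd' vs 'c' => differ
Total differences (Hamming distance): 5

5


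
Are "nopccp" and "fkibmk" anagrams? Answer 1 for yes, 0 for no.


Strings: "nopccp", "fkibmk"
Sorted first:  ccnopp
Sorted second: bfikkm
Differ at position 0: 'c' vs 'b' => not anagrams

0


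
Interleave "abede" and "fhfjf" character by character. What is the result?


Interleaving "abede" and "fhfjf":
  Position 0: 'a' from first, 'f' from second => "af"
  Position 1: 'b' from first, 'h' from second => "bh"
  Position 2: 'e' from first, 'f' from second => "ef"
  Position 3: 'd' from first, 'j' from second => "dj"
  Position 4: 'e' from first, 'f' from second => "ef"
Result: afbhefdjef

afbhefdjef


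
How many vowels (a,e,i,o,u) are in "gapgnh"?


Input: gapgnh
Checking each character:
  'g' at position 0: consonant
  'a' at position 1: vowel (running total: 1)
  'p' at position 2: consonant
  'g' at position 3: consonant
  'n' at position 4: consonant
  'h' at position 5: consonant
Total vowels: 1

1


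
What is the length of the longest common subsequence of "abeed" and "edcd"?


LCS of "abeed" and "edcd"
DP table:
           e    d    c    d
      0    0    0    0    0
  a   0    0    0    0    0
  b   0    0    0    0    0
  e   0    1    1    1    1
  e   0    1    1    1    1
  d   0    1    2    2    2
LCS length = dp[5][4] = 2

2


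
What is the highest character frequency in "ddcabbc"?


Input: ddcabbc
Character counts:
  'a': 1
  'b': 2
  'c': 2
  'd': 2
Maximum frequency: 2

2


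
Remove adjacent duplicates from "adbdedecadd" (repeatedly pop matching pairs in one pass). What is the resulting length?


Input: adbdedecadd
Stack-based adjacent duplicate removal:
  Read 'a': push. Stack: a
  Read 'd': push. Stack: ad
  Read 'b': push. Stack: adb
  Read 'd': push. Stack: adbd
  Read 'e': push. Stack: adbde
  Read 'd': push. Stack: adbded
  Read 'e': push. Stack: adbdede
  Read 'c': push. Stack: adbdedec
  Read 'a': push. Stack: adbdedeca
  Read 'd': push. Stack: adbdedecad
  Read 'd': matches stack top 'd' => pop. Stack: adbdedeca
Final stack: "adbdedeca" (length 9)

9


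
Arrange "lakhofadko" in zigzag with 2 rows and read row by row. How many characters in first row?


Zigzag "lakhofadko" into 2 rows:
Placing characters:
  'l' => row 0
  'a' => row 1
  'k' => row 0
  'h' => row 1
  'o' => row 0
  'f' => row 1
  'a' => row 0
  'd' => row 1
  'k' => row 0
  'o' => row 1
Rows:
  Row 0: "lkoak"
  Row 1: "ahfdo"
First row length: 5

5


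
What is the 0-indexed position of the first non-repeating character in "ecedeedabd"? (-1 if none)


Input: ecedeedabd
Character frequencies:
  'a': 1
  'b': 1
  'c': 1
  'd': 3
  'e': 4
Scanning left to right for freq == 1:
  Position 0 ('e'): freq=4, skip
  Position 1 ('c'): unique! => answer = 1

1


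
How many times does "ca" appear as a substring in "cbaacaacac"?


Searching for "ca" in "cbaacaacac"
Scanning each position:
  Position 0: "cb" => no
  Position 1: "ba" => no
  Position 2: "aa" => no
  Position 3: "ac" => no
  Position 4: "ca" => MATCH
  Position 5: "aa" => no
  Position 6: "ac" => no
  Position 7: "ca" => MATCH
  Position 8: "ac" => no
Total occurrences: 2

2


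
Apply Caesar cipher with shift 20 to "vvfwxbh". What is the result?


Caesar cipher: shift "vvfwxbh" by 20
  'v' (pos 21) + 20 = pos 15 = 'p'
  'v' (pos 21) + 20 = pos 15 = 'p'
  'f' (pos 5) + 20 = pos 25 = 'z'
  'w' (pos 22) + 20 = pos 16 = 'q'
  'x' (pos 23) + 20 = pos 17 = 'r'
  'b' (pos 1) + 20 = pos 21 = 'v'
  'h' (pos 7) + 20 = pos 1 = 'b'
Result: ppzqrvb

ppzqrvb


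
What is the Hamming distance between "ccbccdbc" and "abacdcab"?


Comparing "ccbccdbc" and "abacdcab" position by position:
  Position 0: 'c' vs 'a' => differ
  Position 1: 'c' vs 'b' => differ
  Position 2: 'b' vs 'a' => differ
  Position 3: 'c' vs 'c' => same
  Position 4: 'c' vs 'd' => differ
  Position 5: 'd' vs 'c' => differ
  Position 6: 'b' vs 'a' => differ
  Position 7: 'c' vs 'b' => differ
Total differences (Hamming distance): 7

7


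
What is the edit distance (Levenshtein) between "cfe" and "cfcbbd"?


Computing edit distance: "cfe" -> "cfcbbd"
DP table:
           c    f    c    b    b    d
      0    1    2    3    4    5    6
  c   1    0    1    2    3    4    5
  f   2    1    0    1    2    3    4
  e   3    2    1    1    2    3    4
Edit distance = dp[3][6] = 4

4


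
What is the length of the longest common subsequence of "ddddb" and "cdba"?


LCS of "ddddb" and "cdba"
DP table:
           c    d    b    a
      0    0    0    0    0
  d   0    0    1    1    1
  d   0    0    1    1    1
  d   0    0    1    1    1
  d   0    0    1    1    1
  b   0    0    1    2    2
LCS length = dp[5][4] = 2

2


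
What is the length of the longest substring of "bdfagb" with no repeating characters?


Input: "bdfagb"
Sliding window (track last position of each char):
  Position 0 ('b'): window [0,0] length 1 -- new best
  Position 1 ('d'): window [0,1] length 2 -- new best
  Position 2 ('f'): window [0,2] length 3 -- new best
  Position 3 ('a'): window [0,3] length 4 -- new best
  Position 4 ('g'): window [0,4] length 5 -- new best
  Position 5 ('b'): repeat (last at 0), move window start to 1
  Position 5 ('b'): window [1,5] length 5
Longest substring with no repeats: "bdfag" with length 5

5


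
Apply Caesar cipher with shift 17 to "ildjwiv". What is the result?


Caesar cipher: shift "ildjwiv" by 17
  'i' (pos 8) + 17 = pos 25 = 'z'
  'l' (pos 11) + 17 = pos 2 = 'c'
  'd' (pos 3) + 17 = pos 20 = 'u'
  'j' (pos 9) + 17 = pos 0 = 'a'
  'w' (pos 22) + 17 = pos 13 = 'n'
  'i' (pos 8) + 17 = pos 25 = 'z'
  'v' (pos 21) + 17 = pos 12 = 'm'
Result: zcuanzm

zcuanzm


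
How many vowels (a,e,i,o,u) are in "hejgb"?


Input: hejgb
Checking each character:
  'h' at position 0: consonant
  'e' at position 1: vowel (running total: 1)
  'j' at position 2: consonant
  'g' at position 3: consonant
  'b' at position 4: consonant
Total vowels: 1

1


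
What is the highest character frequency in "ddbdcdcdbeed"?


Input: ddbdcdcdbeed
Character counts:
  'b': 2
  'c': 2
  'd': 6
  'e': 2
Maximum frequency: 6

6


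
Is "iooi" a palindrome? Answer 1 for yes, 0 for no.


Input: iooi
Reversed: iooi
  Compare pos 0 ('i') with pos 3 ('i'): match
  Compare pos 1 ('o') with pos 2 ('o'): match
Result: palindrome

1


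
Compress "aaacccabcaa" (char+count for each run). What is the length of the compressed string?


Input: aaacccabcaa
Runs:
  'a' x 3 => "a3"
  'c' x 3 => "c3"
  'a' x 1 => "a1"
  'b' x 1 => "b1"
  'c' x 1 => "c1"
  'a' x 2 => "a2"
Compressed: "a3c3a1b1c1a2"
Compressed length: 12

12


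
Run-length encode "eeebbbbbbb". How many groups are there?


Input: eeebbbbbbb
Scanning for consecutive runs:
  Group 1: 'e' x 3 (positions 0-2)
  Group 2: 'b' x 7 (positions 3-9)
Total groups: 2

2


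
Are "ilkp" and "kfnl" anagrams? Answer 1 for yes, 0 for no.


Strings: "ilkp", "kfnl"
Sorted first:  iklp
Sorted second: fkln
Differ at position 0: 'i' vs 'f' => not anagrams

0


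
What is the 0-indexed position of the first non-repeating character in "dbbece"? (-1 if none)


Input: dbbece
Character frequencies:
  'b': 2
  'c': 1
  'd': 1
  'e': 2
Scanning left to right for freq == 1:
  Position 0 ('d'): unique! => answer = 0

0


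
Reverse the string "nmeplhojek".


Input: nmeplhojek
Reading characters right to left:
  Position 9: 'k'
  Position 8: 'e'
  Position 7: 'j'
  Position 6: 'o'
  Position 5: 'h'
  Position 4: 'l'
  Position 3: 'p'
  Position 2: 'e'
  Position 1: 'm'
  Position 0: 'n'
Reversed: kejohlpemn

kejohlpemn


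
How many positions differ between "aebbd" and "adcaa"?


Comparing "aebbd" and "adcaa" position by position:
  Position 0: 'a' vs 'a' => same
  Position 1: 'e' vs 'd' => DIFFER
  Position 2: 'b' vs 'c' => DIFFER
  Position 3: 'b' vs 'a' => DIFFER
  Position 4: 'd' vs 'a' => DIFFER
Positions that differ: 4

4


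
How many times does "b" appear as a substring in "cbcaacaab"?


Searching for "b" in "cbcaacaab"
Scanning each position:
  Position 0: "c" => no
  Position 1: "b" => MATCH
  Position 2: "c" => no
  Position 3: "a" => no
  Position 4: "a" => no
  Position 5: "c" => no
  Position 6: "a" => no
  Position 7: "a" => no
  Position 8: "b" => MATCH
Total occurrences: 2

2


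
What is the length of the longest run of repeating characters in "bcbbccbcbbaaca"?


Input: "bcbbccbcbbaaca"
Scanning for longest run:
  Position 1 ('c'): new char, reset run to 1
  Position 2 ('b'): new char, reset run to 1
  Position 3 ('b'): continues run of 'b', length=2
  Position 4 ('c'): new char, reset run to 1
  Position 5 ('c'): continues run of 'c', length=2
  Position 6 ('b'): new char, reset run to 1
  Position 7 ('c'): new char, reset run to 1
  Position 8 ('b'): new char, reset run to 1
  Position 9 ('b'): continues run of 'b', length=2
  Position 10 ('a'): new char, reset run to 1
  Position 11 ('a'): continues run of 'a', length=2
  Position 12 ('c'): new char, reset run to 1
  Position 13 ('a'): new char, reset run to 1
Longest run: 'b' with length 2

2


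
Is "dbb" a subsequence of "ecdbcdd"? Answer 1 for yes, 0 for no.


Check if "dbb" is a subsequence of "ecdbcdd"
Greedy scan:
  Position 0 ('e'): no match needed
  Position 1 ('c'): no match needed
  Position 2 ('d'): matches sub[0] = 'd'
  Position 3 ('b'): matches sub[1] = 'b'
  Position 4 ('c'): no match needed
  Position 5 ('d'): no match needed
  Position 6 ('d'): no match needed
Only matched 2/3 characters => not a subsequence

0


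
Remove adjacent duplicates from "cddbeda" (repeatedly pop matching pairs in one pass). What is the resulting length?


Input: cddbeda
Stack-based adjacent duplicate removal:
  Read 'c': push. Stack: c
  Read 'd': push. Stack: cd
  Read 'd': matches stack top 'd' => pop. Stack: c
  Read 'b': push. Stack: cb
  Read 'e': push. Stack: cbe
  Read 'd': push. Stack: cbed
  Read 'a': push. Stack: cbeda
Final stack: "cbeda" (length 5)

5


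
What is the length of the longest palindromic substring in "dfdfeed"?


Input: "dfdfeed"
Checking substrings for palindromes:
  [0:3] "dfd" (len 3) => palindrome
  [1:4] "fdf" (len 3) => palindrome
  [4:6] "ee" (len 2) => palindrome
Longest palindromic substring: "dfd" with length 3

3


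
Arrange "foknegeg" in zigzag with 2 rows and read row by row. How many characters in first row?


Zigzag "foknegeg" into 2 rows:
Placing characters:
  'f' => row 0
  'o' => row 1
  'k' => row 0
  'n' => row 1
  'e' => row 0
  'g' => row 1
  'e' => row 0
  'g' => row 1
Rows:
  Row 0: "fkee"
  Row 1: "ongg"
First row length: 4

4


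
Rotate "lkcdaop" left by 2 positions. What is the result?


Input: "lkcdaop", rotate left by 2
First 2 characters: "lk"
Remaining characters: "cdaop"
Concatenate remaining + first: "cdaop" + "lk" = "cdaoplk"

cdaoplk


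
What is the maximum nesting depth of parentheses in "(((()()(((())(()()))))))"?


Input: "(((()()(((())(()()))))))"
Tracking depth:
  Position 0 '(': depth becomes 1
  Position 1 '(': depth becomes 2
  Position 2 '(': depth becomes 3
  Position 3 '(': depth becomes 4
  Position 4 ')': depth becomes 3
  Position 5 '(': depth becomes 4
  Position 6 ')': depth becomes 3
  Position 7 '(': depth becomes 4
  Position 8 '(': depth becomes 5
  Position 9 '(': depth becomes 6
  Position 10 '(': depth becomes 7
  Position 11 ')': depth becomes 6
  Position 12 ')': depth becomes 5
  Position 13 '(': depth becomes 6
  Position 14 '(': depth becomes 7
  Position 15 ')': depth becomes 6
  Position 16 '(': depth becomes 7
  Position 17 ')': depth becomes 6
  Position 18 ')': depth becomes 5
  Position 19 ')': depth becomes 4
  Position 20 ')': depth becomes 3
  Position 21 ')': depth becomes 2
  Position 22 ')': depth becomes 1
  Position 23 ')': depth becomes 0
Maximum depth reached: 7

7


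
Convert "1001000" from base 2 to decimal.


Input: "1001000" in base 2
Positional expansion:
  Digit '1' (value 1) x 2^6 = 64
  Digit '0' (value 0) x 2^5 = 0
  Digit '0' (value 0) x 2^4 = 0
  Digit '1' (value 1) x 2^3 = 8
  Digit '0' (value 0) x 2^2 = 0
  Digit '0' (value 0) x 2^1 = 0
  Digit '0' (value 0) x 2^0 = 0
Sum = 72

72


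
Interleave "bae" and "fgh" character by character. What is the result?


Interleaving "bae" and "fgh":
  Position 0: 'b' from first, 'f' from second => "bf"
  Position 1: 'a' from first, 'g' from second => "ag"
  Position 2: 'e' from first, 'h' from second => "eh"
Result: bfageh

bfageh


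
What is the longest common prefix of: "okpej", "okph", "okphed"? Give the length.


Words: okpej, okph, okphed
  Position 0: all 'o' => match
  Position 1: all 'k' => match
  Position 2: all 'p' => match
  Position 3: ('e', 'h', 'h') => mismatch, stop
LCP = "okp" (length 3)

3


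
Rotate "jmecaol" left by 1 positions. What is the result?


Input: "jmecaol", rotate left by 1
First 1 characters: "j"
Remaining characters: "mecaol"
Concatenate remaining + first: "mecaol" + "j" = "mecaolj"

mecaolj


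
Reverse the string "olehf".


Input: olehf
Reading characters right to left:
  Position 4: 'f'
  Position 3: 'h'
  Position 2: 'e'
  Position 1: 'l'
  Position 0: 'o'
Reversed: fhelo

fhelo


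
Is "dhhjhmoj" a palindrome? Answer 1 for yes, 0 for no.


Input: dhhjhmoj
Reversed: jomhjhhd
  Compare pos 0 ('d') with pos 7 ('j'): MISMATCH
  Compare pos 1 ('h') with pos 6 ('o'): MISMATCH
  Compare pos 2 ('h') with pos 5 ('m'): MISMATCH
  Compare pos 3 ('j') with pos 4 ('h'): MISMATCH
Result: not a palindrome

0
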